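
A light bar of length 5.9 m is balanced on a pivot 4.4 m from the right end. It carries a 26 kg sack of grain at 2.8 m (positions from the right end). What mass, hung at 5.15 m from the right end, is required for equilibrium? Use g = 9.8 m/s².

Choose the pivot (at 4.4 m from the right end) as the axis so the support reaction has zero arm there.
Sack of grain: 26 × 9.8 = 254.8 N down at 2.8 m → arm 1.6 m, τ = 254.8 × 1.6 = 407.7 N·m clockwise.
Net moment of known loads = 407.7 N·m clockwise.
An unknown mass m at 5.15 m has arm 0.75 m; its moment is m·g·0.75 counterclockwise.
For rotational equilibrium, m × 9.8 × 0.75 = 407.7, so m = 407.7 / (9.8 × 0.75) = 55.5 kg.

m ≈ 55.5 kg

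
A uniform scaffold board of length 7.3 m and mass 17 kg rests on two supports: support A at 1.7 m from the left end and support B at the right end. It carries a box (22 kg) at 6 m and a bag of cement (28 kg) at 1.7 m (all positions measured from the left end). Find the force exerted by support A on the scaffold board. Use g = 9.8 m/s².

R_A ≈ 433 N

Taking torques about support B:
Beam weight: 17 × 9.8 = 166.6 N down at 3.65 m → arm 3.65 m, τ = 166.6 × 3.65 = 608.1 N·m counterclockwise.
Box: 22 × 9.8 = 215.6 N down at 6 m → arm 1.3 m, τ = 215.6 × 1.3 = 280.3 N·m counterclockwise.
Bag of cement: 28 × 9.8 = 274.4 N down at 1.7 m → arm 5.6 m, τ = 274.4 × 5.6 = 1537 N·m counterclockwise.
Net load moment about support B = 2425 N·m counterclockwise.
Reaction R at support A is upward at 1.7 m, arm 5.6 m → moment R × 5.6 clockwise.
Balancing moments: R × 5.6 = 2425, giving R = 433 N.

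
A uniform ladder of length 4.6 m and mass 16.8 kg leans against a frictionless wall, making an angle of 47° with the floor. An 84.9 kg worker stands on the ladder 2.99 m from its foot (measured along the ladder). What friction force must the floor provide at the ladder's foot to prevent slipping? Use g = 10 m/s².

f ≈ 593 N

Taking torques about the foot of the ladder:
Ladder weight 16.8×10 = 168 N acts at 2.3 m along the ladder; its horizontal arm is 2.3·cos47° = 1.569 m → τ = 263.6 N·m clockwise.
Worker: 84.9×10 = 849 N at 2.99 m → arm 2.039 m → τ = 1731 N·m clockwise.
Wall normal N acts horizontally at the top; its moment arm is the height L sinθ = 4.6·sin47° = 3.364 m, counterclockwise.
For rotational equilibrium, N × 3.364 = 1995, so N = 593 N.
ΣFx = 0: friction at the foot balances the wall's push, so f = N_wall = 593 N.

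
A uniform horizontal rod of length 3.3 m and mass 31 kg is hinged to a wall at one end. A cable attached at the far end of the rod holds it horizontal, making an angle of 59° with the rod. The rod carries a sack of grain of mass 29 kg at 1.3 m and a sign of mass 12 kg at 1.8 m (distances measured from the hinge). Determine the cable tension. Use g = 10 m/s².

Choose the hinge as the axis so the unknown hinge reaction has zero arm there.
Beam weight: 31 × 10 = 310 N down at 1.65 m → arm 1.65 m, τ = 310 × 1.65 = 511.5 N·m clockwise.
Sack of grain: 29 × 10 = 290 N down at 1.3 m → arm 1.3 m, τ = 290 × 1.3 = 377 N·m clockwise.
Sign: 12 × 10 = 120 N down at 1.8 m → arm 1.8 m, τ = 120 × 1.8 = 216 N·m clockwise.
Total clockwise load moment = 1104 N·m.
The cable tension T acts at 3.3 m; only its component perpendicular to the rod, T sinθ, produces torque. sin 59° = 0.8572.
Setting net torque to zero: T × 3.3 × 0.8572 = 1104 → T = 1104 / 2.829 = 390 N.

T ≈ 390 N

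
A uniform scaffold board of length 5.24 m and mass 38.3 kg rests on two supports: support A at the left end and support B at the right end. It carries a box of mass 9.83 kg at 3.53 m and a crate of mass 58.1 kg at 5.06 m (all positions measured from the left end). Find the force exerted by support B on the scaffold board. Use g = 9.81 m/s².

About support A:
Beam weight: 38.3 × 9.81 = 375.7 N down at 2.62 m → arm 2.62 m, τ = 375.7 × 2.62 = 984.3 N·m clockwise.
Box: 9.83 × 9.81 = 96.43 N down at 3.53 m → arm 3.53 m, τ = 96.43 × 3.53 = 340.4 N·m clockwise.
Crate: 58.1 × 9.81 = 570 N down at 5.06 m → arm 5.06 m, τ = 570 × 5.06 = 2884 N·m clockwise.
Net load moment about support A = 4209 N·m clockwise.
Reaction R at support B is upward at 5.24 m, arm 5.24 m → moment R × 5.24 counterclockwise.
For rotational equilibrium, R × 5.24 = 4209, so R = 803 N.

R_B ≈ 803 N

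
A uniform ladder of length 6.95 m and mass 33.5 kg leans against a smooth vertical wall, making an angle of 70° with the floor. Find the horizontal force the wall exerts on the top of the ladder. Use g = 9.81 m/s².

N_wall ≈ 59.8 N

About the foot of the ladder:
Ladder weight 33.5×9.81 = 328.6 N acts at 3.475 m along the ladder; its horizontal arm is 3.475·cos70° = 1.189 m → τ = 390.7 N·m clockwise.
Wall normal N acts horizontally at the top; its moment arm is the height L sinθ = 6.95·sin70° = 6.531 m, counterclockwise.
For rotational equilibrium, N × 6.531 = 390.7, so N = 59.8 N.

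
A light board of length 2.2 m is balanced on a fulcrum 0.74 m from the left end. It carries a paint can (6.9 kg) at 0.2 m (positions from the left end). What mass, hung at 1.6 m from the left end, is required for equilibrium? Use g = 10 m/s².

Taking torques about the fulcrum (at 0.74 m from the left end):
Paint can: 6.9 × 10 = 69 N down at 0.2 m → arm 0.54 m, τ = 69 × 0.54 = 37.26 N·m counterclockwise.
Net moment of known loads = 37.26 N·m counterclockwise.
An unknown mass m at 1.6 m has arm 0.86 m; its moment is m·g·0.86 clockwise.
Setting net torque to zero: m × 10 × 0.86 = 37.26 → m = 37.26 / (10 × 0.86) = 4.33 kg.

m ≈ 4.33 kg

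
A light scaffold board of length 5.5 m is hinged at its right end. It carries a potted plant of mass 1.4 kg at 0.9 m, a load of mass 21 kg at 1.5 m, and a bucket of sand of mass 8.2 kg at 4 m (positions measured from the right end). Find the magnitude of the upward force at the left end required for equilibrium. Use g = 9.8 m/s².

F ≈ 117 N

Sum moments about the right end (the unknown pivot reaction has zero arm there).
Potted plant: 1.4 × 9.8 = 13.72 N down at 0.9 m → arm 0.9 m, τ = 13.72 × 0.9 = 12.35 N·m counterclockwise.
Load: 21 × 9.8 = 205.8 N down at 1.5 m → arm 1.5 m, τ = 205.8 × 1.5 = 308.7 N·m counterclockwise.
Bucket of sand: 8.2 × 9.8 = 80.36 N down at 4 m → arm 4 m, τ = 80.36 × 4 = 321.4 N·m counterclockwise.
Net moment of the loads = 642.5 N·m counterclockwise.
The upward force F acts at the left end, arm 5.5 m, giving F × 5.5 clockwise.
Balancing moments: F × 5.5 = 642.5, giving F = 642.5 / 5.5 = 117 N.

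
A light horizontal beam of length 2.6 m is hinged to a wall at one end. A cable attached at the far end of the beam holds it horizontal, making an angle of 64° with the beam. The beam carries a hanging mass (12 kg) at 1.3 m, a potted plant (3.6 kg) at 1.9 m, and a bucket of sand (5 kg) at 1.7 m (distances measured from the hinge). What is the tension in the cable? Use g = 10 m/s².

T ≈ 132 N

Taking torques about the hinge:
Hanging mass: 12 × 10 = 120 N down at 1.3 m → arm 1.3 m, τ = 120 × 1.3 = 156 N·m clockwise.
Potted plant: 3.6 × 10 = 36 N down at 1.9 m → arm 1.9 m, τ = 36 × 1.9 = 68.4 N·m clockwise.
Bucket of sand: 5 × 10 = 50 N down at 1.7 m → arm 1.7 m, τ = 50 × 1.7 = 85 N·m clockwise.
Total clockwise load moment = 309.4 N·m.
The cable tension T acts at 2.6 m; only its component perpendicular to the beam, T sinθ, produces torque. sin 64° = 0.8988.
Setting net torque to zero: T × 2.6 × 0.8988 = 309.4 → T = 309.4 / 2.337 = 132 N.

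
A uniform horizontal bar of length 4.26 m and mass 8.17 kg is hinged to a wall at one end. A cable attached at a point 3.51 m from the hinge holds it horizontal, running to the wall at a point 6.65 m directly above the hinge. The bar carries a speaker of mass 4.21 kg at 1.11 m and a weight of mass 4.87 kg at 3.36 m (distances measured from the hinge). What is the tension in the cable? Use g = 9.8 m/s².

T ≈ 121 N

Sum moments about the hinge (the unknown hinge reaction has zero arm there).
Beam weight: 8.17 × 9.8 = 80.07 N down at 2.13 m → arm 2.13 m, τ = 80.07 × 2.13 = 170.5 N·m clockwise.
Speaker: 4.21 × 9.8 = 41.26 N down at 1.11 m → arm 1.11 m, τ = 41.26 × 1.11 = 45.8 N·m clockwise.
Weight: 4.87 × 9.8 = 47.73 N down at 3.36 m → arm 3.36 m, τ = 47.73 × 3.36 = 160.4 N·m clockwise.
Total clockwise load moment = 376.7 N·m.
The cable tension T acts at 3.51 m; only its component perpendicular to the bar, T sinθ, produces torque. sinθ = h/√(h²+d²) = 6.65/√(6.65²+3.51²) = 0.8844.
Στ = 0 ⇒ T × 3.51 × 0.8844 = 376.7 ⇒ T = 376.7 / 3.104 = 121 N.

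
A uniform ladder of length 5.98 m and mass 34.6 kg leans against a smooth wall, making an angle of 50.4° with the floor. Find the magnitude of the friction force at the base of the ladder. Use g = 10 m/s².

f ≈ 143 N

Taking torques about the foot of the ladder:
Ladder weight 34.6×10 = 346 N acts at 2.99 m along the ladder; its horizontal arm is 2.99·cos50.4° = 1.906 m → τ = 659.5 N·m clockwise.
Wall normal N acts horizontally at the top; its moment arm is the height L sinθ = 5.98·sin50.4° = 4.608 m, counterclockwise.
Setting net torque to zero: N × 4.608 = 659.5 → N = 143 N.
ΣFx = 0: friction at the foot balances the wall's push, so f = N_wall = 143 N.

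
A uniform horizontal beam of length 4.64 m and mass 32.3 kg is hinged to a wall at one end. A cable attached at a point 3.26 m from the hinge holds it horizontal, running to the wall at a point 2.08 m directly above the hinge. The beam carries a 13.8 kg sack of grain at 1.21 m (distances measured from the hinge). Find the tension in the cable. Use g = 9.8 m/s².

T ≈ 512 N

Take moments about the hinge.
Beam weight: 32.3 × 9.8 = 316.5 N down at 2.32 m → arm 2.32 m, τ = 316.5 × 2.32 = 734.3 N·m clockwise.
Sack of grain: 13.8 × 9.8 = 135.2 N down at 1.21 m → arm 1.21 m, τ = 135.2 × 1.21 = 163.6 N·m clockwise.
Total clockwise load moment = 897.9 N·m.
The cable tension T acts at 3.26 m; only its component perpendicular to the beam, T sinθ, produces torque. sinθ = h/√(h²+d²) = 2.08/√(2.08²+3.26²) = 0.5379.
Setting net torque to zero: T × 3.26 × 0.5379 = 897.9 → T = 897.9 / 1.754 = 512 N.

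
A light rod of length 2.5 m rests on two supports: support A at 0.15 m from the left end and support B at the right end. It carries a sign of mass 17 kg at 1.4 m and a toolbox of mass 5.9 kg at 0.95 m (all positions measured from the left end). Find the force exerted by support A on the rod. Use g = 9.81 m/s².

R_A ≈ 116 N

About support B:
Sign: 17 × 9.81 = 166.8 N down at 1.4 m → arm 1.1 m, τ = 166.8 × 1.1 = 183.5 N·m counterclockwise.
Toolbox: 5.9 × 9.81 = 57.88 N down at 0.95 m → arm 1.55 m, τ = 57.88 × 1.55 = 89.71 N·m counterclockwise.
Net load moment about support B = 273.2 N·m counterclockwise.
Reaction R at support A is upward at 0.15 m, arm 2.35 m → moment R × 2.35 clockwise.
Στ = 0 ⇒ R × 2.35 = 273.2 ⇒ R = 116 N.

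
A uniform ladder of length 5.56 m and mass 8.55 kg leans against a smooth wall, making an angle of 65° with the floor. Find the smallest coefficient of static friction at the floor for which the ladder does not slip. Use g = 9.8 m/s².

μ_min ≈ 0.233

About the foot of the ladder:
Ladder weight 8.55×9.8 = 83.79 N acts at 2.78 m along the ladder; its horizontal arm is 2.78·cos65° = 1.175 m → τ = 98.45 N·m clockwise.
Wall normal N acts horizontally at the top; its moment arm is the height L sinθ = 5.56·sin65° = 5.039 m, counterclockwise.
Setting net torque to zero: N × 5.039 = 98.45 → N = 19.54 N.
ΣFx = 0 ⇒ f = N_wall = 19.54 N. ΣFy = 0 ⇒ N_floor = 83.79 N.
μ_min = f / N_floor = 19.54 / 83.79 = 0.233.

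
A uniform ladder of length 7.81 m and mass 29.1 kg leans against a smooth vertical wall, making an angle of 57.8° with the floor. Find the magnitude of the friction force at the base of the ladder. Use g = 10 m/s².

About the foot of the ladder:
Ladder weight 29.1×10 = 291 N acts at 3.905 m along the ladder; its horizontal arm is 3.905·cos57.8° = 2.081 m → τ = 605.6 N·m clockwise.
Wall normal N acts horizontally at the top; its moment arm is the height L sinθ = 7.81·sin57.8° = 6.609 m, counterclockwise.
For rotational equilibrium, N × 6.609 = 605.6, so N = 91.6 N.
ΣFx = 0: friction at the foot balances the wall's push, so f = N_wall = 91.6 N.

f ≈ 91.6 N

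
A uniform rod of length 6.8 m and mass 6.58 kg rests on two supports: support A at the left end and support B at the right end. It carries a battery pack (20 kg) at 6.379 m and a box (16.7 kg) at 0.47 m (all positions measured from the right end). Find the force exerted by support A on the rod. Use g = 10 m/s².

R_A ≈ 232 N

Take moments about support B.
Beam weight: 6.58 × 10 = 65.8 N down at 3.4 m → arm 3.4 m, τ = 65.8 × 3.4 = 223.7 N·m counterclockwise.
Battery pack: 20 × 10 = 200 N down at 6.379 m → arm 6.379 m, τ = 200 × 6.379 = 1276 N·m counterclockwise.
Box: 16.7 × 10 = 167 N down at 0.47 m → arm 0.47 m, τ = 167 × 0.47 = 78.49 N·m counterclockwise.
Net load moment about support B = 1578 N·m counterclockwise.
Reaction R at support A is upward at 6.8 m, arm 6.8 m → moment R × 6.8 clockwise.
Στ = 0 ⇒ R × 6.8 = 1578 ⇒ R = 232 N.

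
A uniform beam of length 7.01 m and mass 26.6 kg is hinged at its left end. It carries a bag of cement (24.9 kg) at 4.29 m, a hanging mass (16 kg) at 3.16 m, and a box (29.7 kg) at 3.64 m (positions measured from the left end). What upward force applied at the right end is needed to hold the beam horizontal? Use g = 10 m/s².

F ≈ 512 N

Taking torques about the left end:
Beam weight: 26.6 × 10 = 266 N down at 3.505 m → arm 3.505 m, τ = 266 × 3.505 = 932.3 N·m clockwise.
Bag of cement: 24.9 × 10 = 249 N down at 4.29 m → arm 4.29 m, τ = 249 × 4.29 = 1068 N·m clockwise.
Hanging mass: 16 × 10 = 160 N down at 3.16 m → arm 3.16 m, τ = 160 × 3.16 = 505.6 N·m clockwise.
Box: 29.7 × 10 = 297 N down at 3.64 m → arm 3.64 m, τ = 297 × 3.64 = 1081 N·m clockwise.
Net moment of the loads = 3587 N·m clockwise.
The upward force F acts at the right end, arm 7.01 m, giving F × 7.01 counterclockwise.
Balancing moments: F × 7.01 = 3587, giving F = 3587 / 7.01 = 512 N.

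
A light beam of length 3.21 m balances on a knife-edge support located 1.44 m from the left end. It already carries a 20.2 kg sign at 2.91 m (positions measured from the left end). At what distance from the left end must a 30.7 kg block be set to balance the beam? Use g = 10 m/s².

Choose the knife-edge support (at 1.44 m from the left end) as the axis so the support reaction has zero arm there.
Sign: 20.2 × 10 = 202 N down at 2.91 m → arm 1.47 m, τ = 202 × 1.47 = 296.9 N·m clockwise.
Net moment of existing loads = 296.9 N·m clockwise.
The block weighs 30.7 × 10 = 307 N and must supply an equal counterclockwise moment, so its lever arm about the knife-edge support is 296.9 / 307 = 0.967 m.
That puts it at 1.44 − 0.967 = 0.473 m from the left end.

x ≈ 0.473 m from the left end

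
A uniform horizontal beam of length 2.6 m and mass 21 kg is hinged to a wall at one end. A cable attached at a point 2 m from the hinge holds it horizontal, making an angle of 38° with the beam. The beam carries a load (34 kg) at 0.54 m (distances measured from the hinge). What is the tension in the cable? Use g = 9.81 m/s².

Taking torques about the hinge:
Beam weight: 21 × 9.81 = 206 N down at 1.3 m → arm 1.3 m, τ = 206 × 1.3 = 267.8 N·m clockwise.
Load: 34 × 9.81 = 333.5 N down at 0.54 m → arm 0.54 m, τ = 333.5 × 0.54 = 180.1 N·m clockwise.
Total clockwise load moment = 447.9 N·m.
The cable tension T acts at 2 m; only its component perpendicular to the beam, T sinθ, produces torque. sin 38° = 0.6157.
Setting net torque to zero: T × 2 × 0.6157 = 447.9 → T = 447.9 / 1.231 = 364 N.

T ≈ 364 N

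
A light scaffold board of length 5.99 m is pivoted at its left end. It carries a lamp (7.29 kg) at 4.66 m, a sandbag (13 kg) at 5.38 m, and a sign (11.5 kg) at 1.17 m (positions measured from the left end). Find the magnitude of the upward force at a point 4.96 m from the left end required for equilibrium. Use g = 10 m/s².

Choose the left end as the axis so the unknown pivot reaction has zero arm there.
Lamp: 7.29 × 10 = 72.9 N down at 4.66 m → arm 4.66 m, τ = 72.9 × 4.66 = 339.7 N·m clockwise.
Sandbag: 13 × 10 = 130 N down at 5.38 m → arm 5.38 m, τ = 130 × 5.38 = 699.4 N·m clockwise.
Sign: 11.5 × 10 = 115 N down at 1.17 m → arm 1.17 m, τ = 115 × 1.17 = 134.5 N·m clockwise.
Net moment of the loads = 1174 N·m clockwise.
The upward force F acts at a point 4.96 m from the left end, arm 4.96 m, giving F × 4.96 counterclockwise.
For rotational equilibrium, F × 4.96 = 1174, so F = 1174 / 4.96 = 237 N.

F ≈ 237 N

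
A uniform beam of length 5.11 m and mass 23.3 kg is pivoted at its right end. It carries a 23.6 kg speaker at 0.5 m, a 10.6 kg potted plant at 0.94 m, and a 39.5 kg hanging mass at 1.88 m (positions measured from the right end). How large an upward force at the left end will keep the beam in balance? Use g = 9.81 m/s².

F ≈ 299 N

Sum moments about the right end (the unknown pivot reaction has zero arm there).
Beam weight: 23.3 × 9.81 = 228.6 N down at 2.555 m → arm 2.555 m, τ = 228.6 × 2.555 = 584.1 N·m counterclockwise.
Speaker: 23.6 × 9.81 = 231.5 N down at 0.5 m → arm 0.5 m, τ = 231.5 × 0.5 = 115.8 N·m counterclockwise.
Potted plant: 10.6 × 9.81 = 104 N down at 0.94 m → arm 0.94 m, τ = 104 × 0.94 = 97.76 N·m counterclockwise.
Hanging mass: 39.5 × 9.81 = 387.5 N down at 1.88 m → arm 1.88 m, τ = 387.5 × 1.88 = 728.5 N·m counterclockwise.
Net moment of the loads = 1526 N·m counterclockwise.
The upward force F acts at the left end, arm 5.11 m, giving F × 5.11 clockwise.
Balancing moments: F × 5.11 = 1526, giving F = 1526 / 5.11 = 299 N.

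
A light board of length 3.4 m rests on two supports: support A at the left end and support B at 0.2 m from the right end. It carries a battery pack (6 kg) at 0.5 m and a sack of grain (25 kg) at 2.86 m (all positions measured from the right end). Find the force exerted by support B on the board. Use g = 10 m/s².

Sum moments about support A (its reaction then has zero moment arm).
Battery pack: 6 × 10 = 60 N down at 0.5 m → arm 2.9 m, τ = 60 × 2.9 = 174 N·m clockwise.
Sack of grain: 25 × 10 = 250 N down at 2.86 m → arm 0.54 m, τ = 250 × 0.54 = 135 N·m clockwise.
Net load moment about support A = 309 N·m clockwise.
Reaction R at support B is upward at 0.2 m, arm 3.2 m → moment R × 3.2 counterclockwise.
Balancing moments: R × 3.2 = 309, giving R = 96.6 N.

R_B ≈ 96.6 N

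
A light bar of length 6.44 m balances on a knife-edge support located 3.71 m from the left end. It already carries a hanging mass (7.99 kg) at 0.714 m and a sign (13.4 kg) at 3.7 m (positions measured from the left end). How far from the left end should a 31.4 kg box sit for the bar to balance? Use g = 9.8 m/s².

About the knife-edge support (at 3.71 m from the left end):
Hanging mass: 7.99 × 9.8 = 78.3 N down at 0.714 m → arm 2.996 m, τ = 78.3 × 2.996 = 234.6 N·m counterclockwise.
Sign: 13.4 × 9.8 = 131.3 N down at 3.7 m → arm 0.01 m, τ = 131.3 × 0.01 = 1.313 N·m counterclockwise.
Net moment of existing loads = 235.9 N·m counterclockwise.
The box weighs 31.4 × 9.8 = 307.7 N and must supply an equal clockwise moment, so its lever arm about the knife-edge support is 235.9 / 307.7 = 0.767 m.
That puts it at 3.71 + 0.767 = 4.48 m from the left end.

x ≈ 4.48 m from the left end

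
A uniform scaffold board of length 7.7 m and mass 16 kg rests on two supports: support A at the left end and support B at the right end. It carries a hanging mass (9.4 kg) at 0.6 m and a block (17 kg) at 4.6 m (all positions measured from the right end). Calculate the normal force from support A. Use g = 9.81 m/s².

About support B:
Beam weight: 16 × 9.81 = 157 N down at 3.85 m → arm 3.85 m, τ = 157 × 3.85 = 604.5 N·m counterclockwise.
Hanging mass: 9.4 × 9.81 = 92.21 N down at 0.6 m → arm 0.6 m, τ = 92.21 × 0.6 = 55.33 N·m counterclockwise.
Block: 17 × 9.81 = 166.8 N down at 4.6 m → arm 4.6 m, τ = 166.8 × 4.6 = 767.3 N·m counterclockwise.
Net load moment about support B = 1427 N·m counterclockwise.
Reaction R at support A is upward at 7.7 m, arm 7.7 m → moment R × 7.7 clockwise.
Setting net torque to zero: R × 7.7 = 1427 → R = 185 N.

R_A ≈ 185 N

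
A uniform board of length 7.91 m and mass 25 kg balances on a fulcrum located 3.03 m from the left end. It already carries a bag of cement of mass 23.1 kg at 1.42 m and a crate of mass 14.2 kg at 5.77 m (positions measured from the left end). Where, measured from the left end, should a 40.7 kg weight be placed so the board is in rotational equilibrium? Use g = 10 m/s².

x ≈ 2.42 m from the left end

About the fulcrum (at 3.03 m from the left end):
Beam weight: 25 × 10 = 250 N down at 3.955 m → arm 0.925 m, τ = 250 × 0.925 = 231.2 N·m clockwise.
Bag of cement: 23.1 × 10 = 231 N down at 1.42 m → arm 1.61 m, τ = 231 × 1.61 = 371.9 N·m counterclockwise.
Crate: 14.2 × 10 = 142 N down at 5.77 m → arm 2.74 m, τ = 142 × 2.74 = 389.1 N·m clockwise.
Net moment of existing loads = 248.4 N·m clockwise.
The weight weighs 40.7 × 10 = 407 N and must supply an equal counterclockwise moment, so its lever arm about the fulcrum is 248.4 / 407 = 0.61 m.
That puts it at 3.03 − 0.61 = 2.42 m from the left end.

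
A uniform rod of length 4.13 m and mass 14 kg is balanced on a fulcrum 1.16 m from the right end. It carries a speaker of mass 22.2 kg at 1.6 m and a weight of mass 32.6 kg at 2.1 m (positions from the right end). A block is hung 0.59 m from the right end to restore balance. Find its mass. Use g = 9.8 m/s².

m ≈ 93.1 kg

Taking torques about the fulcrum (at 1.16 m from the right end):
Beam weight: 14 × 9.8 = 137.2 N down at 2.065 m → arm 0.905 m, τ = 137.2 × 0.905 = 124.2 N·m counterclockwise.
Speaker: 22.2 × 9.8 = 217.6 N down at 1.6 m → arm 0.44 m, τ = 217.6 × 0.44 = 95.74 N·m counterclockwise.
Weight: 32.6 × 9.8 = 319.5 N down at 2.1 m → arm 0.94 m, τ = 319.5 × 0.94 = 300.3 N·m counterclockwise.
Net moment of known loads = 520.2 N·m counterclockwise.
An unknown mass m at 0.59 m has arm 0.57 m; its moment is m·g·0.57 clockwise.
Setting net torque to zero: m × 9.8 × 0.57 = 520.2 → m = 520.2 / (9.8 × 0.57) = 93.1 kg.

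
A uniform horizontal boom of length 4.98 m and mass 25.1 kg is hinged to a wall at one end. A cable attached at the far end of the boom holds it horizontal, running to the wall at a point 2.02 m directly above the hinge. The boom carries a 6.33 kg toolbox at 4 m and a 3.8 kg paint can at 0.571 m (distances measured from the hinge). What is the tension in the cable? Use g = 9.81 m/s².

Taking torques about the hinge:
Beam weight: 25.1 × 9.81 = 246.2 N down at 2.49 m → arm 2.49 m, τ = 246.2 × 2.49 = 613 N·m clockwise.
Toolbox: 6.33 × 9.81 = 62.1 N down at 4 m → arm 4 m, τ = 62.1 × 4 = 248.4 N·m clockwise.
Paint can: 3.8 × 9.81 = 37.28 N down at 0.571 m → arm 0.571 m, τ = 37.28 × 0.571 = 21.29 N·m clockwise.
Total clockwise load moment = 882.7 N·m.
The cable tension T acts at 4.98 m; only its component perpendicular to the boom, T sinθ, produces torque. sinθ = h/√(h²+d²) = 2.02/√(2.02²+4.98²) = 0.3759.
Setting net torque to zero: T × 4.98 × 0.3759 = 882.7 → T = 882.7 / 1.872 = 472 N.

T ≈ 472 N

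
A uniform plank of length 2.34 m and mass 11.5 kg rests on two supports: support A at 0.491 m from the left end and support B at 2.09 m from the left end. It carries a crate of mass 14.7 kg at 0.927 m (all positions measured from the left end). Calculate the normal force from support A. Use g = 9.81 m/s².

R_A ≈ 170 N

Choose support B as the axis so its reaction then has zero moment arm.
Beam weight: 11.5 × 9.81 = 112.8 N down at 1.17 m → arm 0.92 m, τ = 112.8 × 0.92 = 103.8 N·m counterclockwise.
Crate: 14.7 × 9.81 = 144.2 N down at 0.927 m → arm 1.163 m, τ = 144.2 × 1.163 = 167.7 N·m counterclockwise.
Net load moment about support B = 271.5 N·m counterclockwise.
Reaction R at support A is upward at 0.491 m, arm 1.599 m → moment R × 1.599 clockwise.
Setting net torque to zero: R × 1.599 = 271.5 → R = 170 N.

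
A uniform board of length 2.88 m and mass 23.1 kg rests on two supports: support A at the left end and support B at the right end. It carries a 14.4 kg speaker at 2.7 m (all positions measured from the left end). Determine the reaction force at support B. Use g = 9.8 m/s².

About support A:
Beam weight: 23.1 × 9.8 = 226.4 N down at 1.44 m → arm 1.44 m, τ = 226.4 × 1.44 = 326 N·m clockwise.
Speaker: 14.4 × 9.8 = 141.1 N down at 2.7 m → arm 2.7 m, τ = 141.1 × 2.7 = 381 N·m clockwise.
Net load moment about support A = 707 N·m clockwise.
Reaction R at support B is upward at 2.88 m, arm 2.88 m → moment R × 2.88 counterclockwise.
For rotational equilibrium, R × 2.88 = 707, so R = 245 N.

R_B ≈ 245 N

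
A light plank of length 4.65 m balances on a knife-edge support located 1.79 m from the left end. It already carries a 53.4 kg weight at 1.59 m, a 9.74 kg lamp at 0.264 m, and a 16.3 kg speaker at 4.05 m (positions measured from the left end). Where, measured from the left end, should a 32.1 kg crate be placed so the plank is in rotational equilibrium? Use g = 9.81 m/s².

Take moments about the knife-edge support (at 1.79 m from the left end).
Weight: 53.4 × 9.81 = 523.9 N down at 1.59 m → arm 0.2 m, τ = 523.9 × 0.2 = 104.8 N·m counterclockwise.
Lamp: 9.74 × 9.81 = 95.55 N down at 0.264 m → arm 1.526 m, τ = 95.55 × 1.526 = 145.8 N·m counterclockwise.
Speaker: 16.3 × 9.81 = 159.9 N down at 4.05 m → arm 2.26 m, τ = 159.9 × 2.26 = 361.4 N·m clockwise.
Net moment of existing loads = 110.8 N·m clockwise.
The crate weighs 32.1 × 9.81 = 314.9 N and must supply an equal counterclockwise moment, so its lever arm about the knife-edge support is 110.8 / 314.9 = 0.352 m.
That puts it at 1.79 − 0.352 = 1.44 m from the left end.

x ≈ 1.44 m from the left end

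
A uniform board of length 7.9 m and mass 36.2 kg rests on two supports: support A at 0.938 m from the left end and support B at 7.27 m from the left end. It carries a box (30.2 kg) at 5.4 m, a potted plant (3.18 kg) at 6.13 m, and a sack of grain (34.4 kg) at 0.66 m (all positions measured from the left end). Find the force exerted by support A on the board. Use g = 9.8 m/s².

Take moments about support B.
Beam weight: 36.2 × 9.8 = 354.8 N down at 3.95 m → arm 3.32 m, τ = 354.8 × 3.32 = 1178 N·m counterclockwise.
Box: 30.2 × 9.8 = 296 N down at 5.4 m → arm 1.87 m, τ = 296 × 1.87 = 553.5 N·m counterclockwise.
Potted plant: 3.18 × 9.8 = 31.16 N down at 6.13 m → arm 1.14 m, τ = 31.16 × 1.14 = 35.52 N·m counterclockwise.
Sack of grain: 34.4 × 9.8 = 337.1 N down at 0.66 m → arm 6.61 m, τ = 337.1 × 6.61 = 2228 N·m counterclockwise.
Net load moment about support B = 3995 N·m counterclockwise.
Reaction R at support A is upward at 0.938 m, arm 6.332 m → moment R × 6.332 clockwise.
Στ = 0 ⇒ R × 6.332 = 3995 ⇒ R = 631 N.

R_A ≈ 631 N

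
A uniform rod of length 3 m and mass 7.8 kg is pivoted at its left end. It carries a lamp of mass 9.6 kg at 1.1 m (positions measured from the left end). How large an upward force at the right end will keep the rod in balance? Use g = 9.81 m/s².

Taking torques about the left end:
Beam weight: 7.8 × 9.81 = 76.52 N down at 1.5 m → arm 1.5 m, τ = 76.52 × 1.5 = 114.8 N·m clockwise.
Lamp: 9.6 × 9.81 = 94.18 N down at 1.1 m → arm 1.1 m, τ = 94.18 × 1.1 = 103.6 N·m clockwise.
Net moment of the loads = 218.4 N·m clockwise.
The upward force F acts at the right end, arm 3 m, giving F × 3 counterclockwise.
Στ = 0 ⇒ F × 3 = 218.4 ⇒ F = 218.4 / 3 = 72.8 N.

F ≈ 72.8 N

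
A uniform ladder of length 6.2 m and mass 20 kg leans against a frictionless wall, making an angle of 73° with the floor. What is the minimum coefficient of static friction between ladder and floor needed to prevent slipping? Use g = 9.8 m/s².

Sum moments about the foot of the ladder (the floor normal and friction both act there and drop out).
Ladder weight 20×9.8 = 196 N acts at 3.1 m along the ladder; its horizontal arm is 3.1·cos73° = 0.9064 m → τ = 177.7 N·m clockwise.
Wall normal N acts horizontally at the top; its moment arm is the height L sinθ = 6.2·sin73° = 5.929 m, counterclockwise.
For rotational equilibrium, N × 5.929 = 177.7, so N = 29.97 N.
ΣFx = 0 ⇒ f = N_wall = 29.97 N. ΣFy = 0 ⇒ N_floor = 196 N.
μ_min = f / N_floor = 29.97 / 196 = 0.153.

μ_min ≈ 0.153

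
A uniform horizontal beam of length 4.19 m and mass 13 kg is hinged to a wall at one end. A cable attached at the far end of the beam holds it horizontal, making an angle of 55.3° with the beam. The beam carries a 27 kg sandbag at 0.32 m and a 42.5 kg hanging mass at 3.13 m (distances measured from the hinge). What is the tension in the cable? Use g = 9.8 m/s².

Take moments about the hinge.
Beam weight: 13 × 9.8 = 127.4 N down at 2.095 m → arm 2.095 m, τ = 127.4 × 2.095 = 266.9 N·m clockwise.
Sandbag: 27 × 9.8 = 264.6 N down at 0.32 m → arm 0.32 m, τ = 264.6 × 0.32 = 84.67 N·m clockwise.
Hanging mass: 42.5 × 9.8 = 416.5 N down at 3.13 m → arm 3.13 m, τ = 416.5 × 3.13 = 1304 N·m clockwise.
Total clockwise load moment = 1656 N·m.
The cable tension T acts at 4.19 m; only its component perpendicular to the beam, T sinθ, produces torque. sin 55.3° = 0.8221.
Setting net torque to zero: T × 4.19 × 0.8221 = 1656 → T = 1656 / 3.445 = 481 N.

T ≈ 481 N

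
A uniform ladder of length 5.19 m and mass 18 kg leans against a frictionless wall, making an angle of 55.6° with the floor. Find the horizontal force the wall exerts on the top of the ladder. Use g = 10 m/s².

N_wall ≈ 61.6 N

Taking torques about the foot of the ladder:
Ladder weight 18×10 = 180 N acts at 2.595 m along the ladder; its horizontal arm is 2.595·cos55.6° = 1.466 m → τ = 263.9 N·m clockwise.
Wall normal N acts horizontally at the top; its moment arm is the height L sinθ = 5.19·sin55.6° = 4.282 m, counterclockwise.
For rotational equilibrium, N × 4.282 = 263.9, so N = 61.6 N.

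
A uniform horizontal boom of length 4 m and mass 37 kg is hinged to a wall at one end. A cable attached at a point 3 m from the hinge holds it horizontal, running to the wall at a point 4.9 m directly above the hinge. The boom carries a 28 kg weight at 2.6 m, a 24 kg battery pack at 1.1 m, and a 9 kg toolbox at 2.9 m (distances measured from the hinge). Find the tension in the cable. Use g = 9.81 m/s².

T ≈ 764 N

About the hinge:
Beam weight: 37 × 9.81 = 363 N down at 2 m → arm 2 m, τ = 363 × 2 = 726 N·m clockwise.
Weight: 28 × 9.81 = 274.7 N down at 2.6 m → arm 2.6 m, τ = 274.7 × 2.6 = 714.2 N·m clockwise.
Battery pack: 24 × 9.81 = 235.4 N down at 1.1 m → arm 1.1 m, τ = 235.4 × 1.1 = 258.9 N·m clockwise.
Toolbox: 9 × 9.81 = 88.29 N down at 2.9 m → arm 2.9 m, τ = 88.29 × 2.9 = 256 N·m clockwise.
Total clockwise load moment = 1955 N·m.
The cable tension T acts at 3 m; only its component perpendicular to the boom, T sinθ, produces torque. sinθ = h/√(h²+d²) = 4.9/√(4.9²+3²) = 0.8529.
Setting net torque to zero: T × 3 × 0.8529 = 1955 → T = 1955 / 2.559 = 764 N.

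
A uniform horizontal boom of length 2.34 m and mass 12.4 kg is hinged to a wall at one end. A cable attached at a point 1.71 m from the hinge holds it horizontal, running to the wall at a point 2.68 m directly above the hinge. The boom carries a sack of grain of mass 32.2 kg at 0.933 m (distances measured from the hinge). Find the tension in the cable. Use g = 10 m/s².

T ≈ 309 N

Take moments about the hinge.
Beam weight: 12.4 × 10 = 124 N down at 1.17 m → arm 1.17 m, τ = 124 × 1.17 = 145.1 N·m clockwise.
Sack of grain: 32.2 × 10 = 322 N down at 0.933 m → arm 0.933 m, τ = 322 × 0.933 = 300.4 N·m clockwise.
Total clockwise load moment = 445.5 N·m.
The cable tension T acts at 1.71 m; only its component perpendicular to the boom, T sinθ, produces torque. sinθ = h/√(h²+d²) = 2.68/√(2.68²+1.71²) = 0.843.
Balancing moments: T × 1.71 × 0.843 = 445.5, giving T = 445.5 / 1.442 = 309 N.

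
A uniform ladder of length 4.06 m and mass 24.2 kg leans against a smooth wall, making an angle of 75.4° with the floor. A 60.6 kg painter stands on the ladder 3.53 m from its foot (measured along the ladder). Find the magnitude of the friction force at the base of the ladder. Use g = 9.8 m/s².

About the foot of the ladder:
Ladder weight 24.2×9.8 = 237.2 N acts at 2.03 m along the ladder; its horizontal arm is 2.03·cos75.4° = 0.5117 m → τ = 121.4 N·m clockwise.
Painter: 60.6×9.8 = 593.9 N at 3.53 m → arm 0.8898 m → τ = 528.5 N·m clockwise.
Wall normal N acts horizontally at the top; its moment arm is the height L sinθ = 4.06·sin75.4° = 3.929 m, counterclockwise.
Setting net torque to zero: N × 3.929 = 649.9 → N = 165 N.
ΣFx = 0: friction at the foot balances the wall's push, so f = N_wall = 165 N.

f ≈ 165 N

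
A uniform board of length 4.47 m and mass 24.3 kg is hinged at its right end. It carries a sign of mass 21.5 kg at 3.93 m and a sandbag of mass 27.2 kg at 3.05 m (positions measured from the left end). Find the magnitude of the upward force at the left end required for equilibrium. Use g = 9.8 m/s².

Take moments about the right end.
Beam weight: 24.3 × 9.8 = 238.1 N down at 2.235 m → arm 2.235 m, τ = 238.1 × 2.235 = 532.2 N·m counterclockwise.
Sign: 21.5 × 9.8 = 210.7 N down at 3.93 m → arm 0.54 m, τ = 210.7 × 0.54 = 113.8 N·m counterclockwise.
Sandbag: 27.2 × 9.8 = 266.6 N down at 3.05 m → arm 1.42 m, τ = 266.6 × 1.42 = 378.6 N·m counterclockwise.
Net moment of the loads = 1025 N·m counterclockwise.
The upward force F acts at the left end, arm 4.47 m, giving F × 4.47 clockwise.
Setting net torque to zero: F × 4.47 = 1025 → F = 1025 / 4.47 = 229 N.

F ≈ 229 N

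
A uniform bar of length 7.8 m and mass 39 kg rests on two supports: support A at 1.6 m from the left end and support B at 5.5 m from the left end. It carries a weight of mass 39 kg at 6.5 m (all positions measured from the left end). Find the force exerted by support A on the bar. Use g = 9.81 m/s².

About support B:
Beam weight: 39 × 9.81 = 382.6 N down at 3.9 m → arm 1.6 m, τ = 382.6 × 1.6 = 612.2 N·m counterclockwise.
Weight: 39 × 9.81 = 382.6 N down at 6.5 m → arm 1 m, τ = 382.6 × 1 = 382.6 N·m clockwise.
Net load moment about support B = 229.6 N·m counterclockwise.
Reaction R at support A is upward at 1.6 m, arm 3.9 m → moment R × 3.9 clockwise.
For rotational equilibrium, R × 3.9 = 229.6, so R = 58.9 N.

R_A ≈ 58.9 N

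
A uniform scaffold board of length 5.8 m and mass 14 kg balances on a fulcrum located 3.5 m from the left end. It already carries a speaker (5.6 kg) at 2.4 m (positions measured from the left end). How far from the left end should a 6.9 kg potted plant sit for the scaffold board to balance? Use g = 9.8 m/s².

Take moments about the fulcrum (at 3.5 m from the left end).
Beam weight: 14 × 9.8 = 137.2 N down at 2.9 m → arm 0.6 m, τ = 137.2 × 0.6 = 82.32 N·m counterclockwise.
Speaker: 5.6 × 9.8 = 54.88 N down at 2.4 m → arm 1.1 m, τ = 54.88 × 1.1 = 60.37 N·m counterclockwise.
Net moment of existing loads = 142.7 N·m counterclockwise.
The potted plant weighs 6.9 × 9.8 = 67.62 N and must supply an equal clockwise moment, so its lever arm about the fulcrum is 142.7 / 67.62 = 2.11 m.
That puts it at 3.5 + 2.11 = 5.61 m from the left end.

x ≈ 5.61 m from the left end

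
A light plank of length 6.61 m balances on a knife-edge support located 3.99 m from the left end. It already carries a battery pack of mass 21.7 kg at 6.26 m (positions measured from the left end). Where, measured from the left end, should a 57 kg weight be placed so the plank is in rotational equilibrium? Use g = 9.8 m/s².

x ≈ 3.13 m from the left end

About the knife-edge support (at 3.99 m from the left end):
Battery pack: 21.7 × 9.8 = 212.7 N down at 6.26 m → arm 2.27 m, τ = 212.7 × 2.27 = 482.8 N·m clockwise.
Net moment of existing loads = 482.8 N·m clockwise.
The weight weighs 57 × 9.8 = 558.6 N and must supply an equal counterclockwise moment, so its lever arm about the knife-edge support is 482.8 / 558.6 = 0.864 m.
That puts it at 3.99 − 0.864 = 3.13 m from the left end.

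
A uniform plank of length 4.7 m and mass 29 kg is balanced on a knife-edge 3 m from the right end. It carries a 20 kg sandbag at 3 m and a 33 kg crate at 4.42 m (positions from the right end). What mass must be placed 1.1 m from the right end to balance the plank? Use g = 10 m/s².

m ≈ 14.7 kg

Sum moments about the knife-edge (at 3 m from the right end) (the support reaction has zero arm there).
Beam weight: 29 × 10 = 290 N down at 2.35 m → arm 0.65 m, τ = 290 × 0.65 = 188.5 N·m clockwise.
Sandbag: acts at the knife-edge, moment arm 0 → no torque.
Crate: 33 × 10 = 330 N down at 4.42 m → arm 1.42 m, τ = 330 × 1.42 = 468.6 N·m counterclockwise.
Net moment of known loads = 280.1 N·m counterclockwise.
An unknown mass m at 1.1 m has arm 1.9 m; its moment is m·g·1.9 clockwise.
For rotational equilibrium, m × 10 × 1.9 = 280.1, so m = 280.1 / (10 × 1.9) = 14.7 kg.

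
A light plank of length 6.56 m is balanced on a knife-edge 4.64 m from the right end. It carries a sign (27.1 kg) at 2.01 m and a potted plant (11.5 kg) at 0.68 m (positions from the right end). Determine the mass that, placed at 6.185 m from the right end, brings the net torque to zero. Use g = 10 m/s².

Sum moments about the knife-edge (at 4.64 m from the right end) (the support reaction has zero arm there).
Sign: 27.1 × 10 = 271 N down at 2.01 m → arm 2.63 m, τ = 271 × 2.63 = 712.7 N·m clockwise.
Potted plant: 11.5 × 10 = 115 N down at 0.68 m → arm 3.96 m, τ = 115 × 3.96 = 455.4 N·m clockwise.
Net moment of known loads = 1168 N·m clockwise.
An unknown mass m at 6.185 m has arm 1.545 m; its moment is m·g·1.545 counterclockwise.
Setting net torque to zero: m × 10 × 1.545 = 1168 → m = 1168 / (10 × 1.545) = 75.6 kg.

m ≈ 75.6 kg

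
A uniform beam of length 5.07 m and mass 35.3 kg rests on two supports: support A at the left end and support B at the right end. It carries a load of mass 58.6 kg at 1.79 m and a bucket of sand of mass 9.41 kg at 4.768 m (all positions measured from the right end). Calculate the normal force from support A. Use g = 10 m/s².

R_A ≈ 472 N

Take moments about support B.
Beam weight: 35.3 × 10 = 353 N down at 2.535 m → arm 2.535 m, τ = 353 × 2.535 = 894.9 N·m counterclockwise.
Load: 58.6 × 10 = 586 N down at 1.79 m → arm 1.79 m, τ = 586 × 1.79 = 1049 N·m counterclockwise.
Bucket of sand: 9.41 × 10 = 94.1 N down at 4.768 m → arm 4.768 m, τ = 94.1 × 4.768 = 448.7 N·m counterclockwise.
Net load moment about support B = 2393 N·m counterclockwise.
Reaction R at support A is upward at 5.07 m, arm 5.07 m → moment R × 5.07 clockwise.
For rotational equilibrium, R × 5.07 = 2393, so R = 472 N.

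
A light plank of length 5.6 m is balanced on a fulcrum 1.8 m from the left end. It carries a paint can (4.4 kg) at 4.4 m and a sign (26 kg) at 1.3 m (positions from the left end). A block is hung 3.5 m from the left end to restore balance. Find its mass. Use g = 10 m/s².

Taking torques about the fulcrum (at 1.8 m from the left end):
Paint can: 4.4 × 10 = 44 N down at 4.4 m → arm 2.6 m, τ = 44 × 2.6 = 114.4 N·m clockwise.
Sign: 26 × 10 = 260 N down at 1.3 m → arm 0.5 m, τ = 260 × 0.5 = 130 N·m counterclockwise.
Net moment of known loads = 15.6 N·m counterclockwise.
An unknown mass m at 3.5 m has arm 1.7 m; its moment is m·g·1.7 clockwise.
For rotational equilibrium, m × 10 × 1.7 = 15.6, so m = 15.6 / (10 × 1.7) = 0.918 kg.

m ≈ 0.918 kg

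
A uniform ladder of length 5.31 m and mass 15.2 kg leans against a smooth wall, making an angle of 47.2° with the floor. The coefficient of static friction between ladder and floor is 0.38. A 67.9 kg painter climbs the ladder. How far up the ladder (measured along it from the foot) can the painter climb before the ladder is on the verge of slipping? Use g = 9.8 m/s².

Sum moments about the foot of the ladder (the floor normal and friction both act there and drop out).
Ladder weight 15.2×9.8 = 149 N acts at 2.655 m along the ladder; its horizontal arm is 2.655·cos47.2° = 1.804 m → τ = 268.8 N·m clockwise.
Painter weight 67.9×9.8 = 665.4 N at distance d → arm d·cos47.2° → τ = 665.4·d·0.6794 clockwise.
Wall normal N at the top has arm L sinθ = 3.896 m counterclockwise, so Στ = 0 gives N·3.896 = 268.8 + 452.1·d.
ΣFy = 0 ⇒ N_floor = 814.4 N, so the maximum friction is μ_s·N_floor = 0.38×814.4 = 309.5 N. ΣFx = 0 ⇒ N_wall = f, so at the slipping point N = 309.5 N.
Substituting: 309.5×3.896 = 268.8 + 452.1·d ⇒ d = (1206 − 268.8) / 452.1 = 2.07 m.

d ≈ 2.07 m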